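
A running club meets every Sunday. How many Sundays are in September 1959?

1 September 1959 is a Tuesday.
From 1 September 1959 to 30 September 1959 is 30 days inclusive.
30 = 7 × 4 + 2, so there are 4 full weeks plus 2 extra days.
Each full week contributes one Sunday: 4 so far.
The 2 extra days are Tuesday, Wednesday — none qualify.
Total: 4 + 0 = 4.

4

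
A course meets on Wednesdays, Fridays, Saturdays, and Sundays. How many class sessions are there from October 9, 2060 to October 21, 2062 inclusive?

425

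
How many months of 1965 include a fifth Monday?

4

A month has five Mondays exactly when Monday falls within its first (length − 28) days.
Jan: 31 days, starts Fri → 5 of Fri, Sat, Sun
Feb: 28 days, starts Mon → 5 of (none)
Mar: 31 days, starts Mon → 5 of Mon, Tue, Wed ✓
Apr: 30 days, starts Thu → 5 of Thu, Fri
May: 31 days, starts Sat → 5 of Sat, Sun, Mon ✓
Jun: 30 days, starts Tue → 5 of Tue, Wed
Jul: 31 days, starts Thu → 5 of Thu, Fri, Sat
Aug: 31 days, starts Sun → 5 of Sun, Mon, Tue ✓
Sep: 30 days, starts Wed → 5 of Wed, Thu
Oct: 31 days, starts Fri → 5 of Fri, Sat, Sun
Nov: 30 days, starts Mon → 5 of Mon, Tue ✓
Dec: 31 days, starts Wed → 5 of Wed, Thu, Fri
Months with five Mondays: Mar, May, Aug, Nov.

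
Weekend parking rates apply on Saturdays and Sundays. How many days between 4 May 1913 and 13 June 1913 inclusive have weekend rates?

11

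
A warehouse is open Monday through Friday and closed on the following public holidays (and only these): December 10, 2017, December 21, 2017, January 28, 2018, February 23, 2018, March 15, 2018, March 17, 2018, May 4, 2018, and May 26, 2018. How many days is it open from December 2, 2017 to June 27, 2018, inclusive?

December 2, 2017 is a Saturday.
From December 2, 2017 to June 27, 2018 is 208 days inclusive.
208 = 7 × 29 + 5, so there are 29 full weeks plus 5 extra days.
Each full week contributes 5 weekdays (Mon–Fri): 29 × 5 = 145.
The 5 extra days are Saturday, Sunday, Monday, Tuesday, Wednesday — 3 of them qualify.
Total: 145 + 3 = 148.
Holidays: December 10, 2017 (Sun); December 21, 2017 (Thu); January 28, 2018 (Sun); February 23, 2018 (Fri); March 15, 2018 (Thu); March 17, 2018 (Sat); May 4, 2018 (Fri); May 26, 2018 (Sat).
4 of the 8 holidays fall on weekdays; the rest are weekends and were already excluded.
Business days: 148 − 4 = 144.

144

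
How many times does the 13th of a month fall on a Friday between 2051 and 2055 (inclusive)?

Friday-the-13ths by year:
2051: Jan, Oct
2052: Sep, Dec
2053: Jun
2054: Feb, Mar, Nov
2055: Aug

9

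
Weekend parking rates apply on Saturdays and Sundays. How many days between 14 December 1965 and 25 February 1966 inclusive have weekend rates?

20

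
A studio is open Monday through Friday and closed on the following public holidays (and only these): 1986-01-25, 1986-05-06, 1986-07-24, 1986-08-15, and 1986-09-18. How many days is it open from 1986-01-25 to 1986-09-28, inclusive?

171 business days

1986-01-25 is a Saturday.
The range spans 247 days (inclusive of both endpoints).
247 = 7 × 35 + 2, so there are 35 full weeks plus 2 extra days.
Each full week contributes 5 weekdays (Mon–Fri): 35 × 5 = 175.
The 2 extra days are Saturday, Sunday — none qualify.
Total: 175 + 0 = 175.
Holidays: 1986-01-25 (Sat); 1986-05-06 (Tue); 1986-07-24 (Thu); 1986-08-15 (Fri); 1986-09-18 (Thu).
4 of the 5 holidays fall on weekdays; the rest are weekends and were already excluded.
Business days: 175 − 4 = 171.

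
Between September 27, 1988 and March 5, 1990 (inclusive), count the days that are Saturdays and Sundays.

September 27, 1988 is a Tuesday.
From September 27, 1988 to March 5, 1990 is 525 days inclusive.
525 = 7 × 75, so the span is exactly 75 full weeks.
Each full week contributes 2 days from the set (Sat, Sun): 75 × 2 = 150.
Total: 150.

150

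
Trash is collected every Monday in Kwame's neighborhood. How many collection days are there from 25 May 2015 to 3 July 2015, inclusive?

25 May 2015 is a Monday.
That's 40 days from start to end, counting both.
40 = 7 × 5 + 5, so there are 5 full weeks plus 5 extra days.
Each full week contributes one Monday: 5 so far.
The 5 extra days are Monday, Tuesday, Wednesday, Thursday, Friday — 1 of them qualifies.
Total: 5 + 1 = 6.

6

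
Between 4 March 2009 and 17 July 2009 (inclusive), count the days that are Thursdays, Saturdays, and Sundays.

58

4 March 2009 is a Wednesday.
That's 136 days from start to end, counting both.
136 = 7 × 19 + 3, so there are 19 full weeks plus 3 extra days.
Each full week contributes 3 days from the set (Thu, Sat, Sun): 19 × 3 = 57.
The 3 extra days are Wed, Thu, Fri — 1 of them qualifies.
Total: 57 + 1 = 58.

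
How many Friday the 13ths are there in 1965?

1

The 13th falls on a Friday when the month's 13th has weekday Fri.
Jan 13 is Wed; Feb 13 is Sat; Mar 13 is Sat; Apr 13 is Tue; May 13 is Thu; Jun 13 is Sun; Jul 13 is Tue; Aug 13 is Fri ✓; Sep 13 is Mon; Oct 13 is Wed; Nov 13 is Sat; Dec 13 is Mon.
Friday the 13ths: Aug.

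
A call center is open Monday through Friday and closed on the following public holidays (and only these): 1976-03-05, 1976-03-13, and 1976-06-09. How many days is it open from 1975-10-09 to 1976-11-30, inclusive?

297 working days

1975-10-09 is a Thursday.
The range spans 419 days (inclusive of both endpoints).
419 = 7 × 59 + 6, so there are 59 full weeks plus 6 extra days.
Each full week contributes 5 weekdays (Mon–Fri): 59 × 5 = 295.
The 6 extra days are Thursday, Friday, Saturday, Sunday, Monday, Tuesday — 4 of them qualify.
Total: 295 + 4 = 299.
Holidays: 1976-03-05 (Fri); 1976-03-13 (Sat); 1976-06-09 (Wed).
2 of the 3 holidays fall on weekdays; the rest are weekends and were already excluded.
Business days: 299 − 2 = 297.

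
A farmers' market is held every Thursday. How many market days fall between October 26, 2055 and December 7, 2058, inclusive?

October 26, 2055 is a Tuesday.
The range spans 1139 days (inclusive of both endpoints).
1139 = 7 × 162 + 5, so there are 162 full weeks plus 5 extra days.
Each full week contributes one Thursday: 162 so far.
The 5 extra days are Tuesday, Wednesday, Thursday, Friday, Saturday — 1 of them qualifies.
Total: 162 + 1 = 163.

163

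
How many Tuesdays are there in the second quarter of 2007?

13

Apr 1, 2007 is a Sunday.
The range spans 91 days (inclusive of both endpoints).
91 = 7 × 13, so the span is exactly 13 full weeks.
Each full week contributes one Tuesday: 13 so far.
Total: 13.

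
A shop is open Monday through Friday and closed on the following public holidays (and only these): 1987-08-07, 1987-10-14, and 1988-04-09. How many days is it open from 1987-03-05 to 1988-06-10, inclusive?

330

1987-03-05 is a Thursday.
That's 464 days from start to end, counting both.
464 = 7 × 66 + 2, so there are 66 full weeks plus 2 extra days.
Each full week contributes 5 weekdays (Mon–Fri): 66 × 5 = 330.
The 2 extra days are Thursday, Friday — 2 of them qualify.
Total: 330 + 2 = 332.
Holidays: 1987-08-07 (Fri); 1987-10-14 (Wed); 1988-04-09 (Sat).
2 of the 3 holidays fall on weekdays; the rest are weekends and were already excluded.
Business days: 332 − 2 = 330.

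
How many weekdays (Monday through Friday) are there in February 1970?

Feb 1, 1970 is a Sunday.
That's 28 days from start to end, counting both.
28 = 7 × 4, so the span is exactly 4 full weeks.
Each full week contributes 5 weekdays (Mon–Fri): 4 × 5 = 20.

20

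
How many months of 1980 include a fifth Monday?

4

A month has five Mondays exactly when Monday falls within its first (length − 28) days.
Jan: 31 days, starts Tue → 5 of Tue, Wed, Thu
Feb: 29 days, starts Fri → 5 of Fri
Mar: 31 days, starts Sat → 5 of Sat, Sun, Mon ✓
Apr: 30 days, starts Tue → 5 of Tue, Wed
May: 31 days, starts Thu → 5 of Thu, Fri, Sat
Jun: 30 days, starts Sun → 5 of Sun, Mon ✓
Jul: 31 days, starts Tue → 5 of Tue, Wed, Thu
Aug: 31 days, starts Fri → 5 of Fri, Sat, Sun
Sep: 30 days, starts Mon → 5 of Mon, Tue ✓
Oct: 31 days, starts Wed → 5 of Wed, Thu, Fri
Nov: 30 days, starts Sat → 5 of Sat, Sun
Dec: 31 days, starts Mon → 5 of Mon, Tue, Wed ✓
Months with five Mondays: Mar, Jun, Sep, Dec.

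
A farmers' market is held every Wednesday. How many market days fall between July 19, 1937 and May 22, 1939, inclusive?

96 Wednesdays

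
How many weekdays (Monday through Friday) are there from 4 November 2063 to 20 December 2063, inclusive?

4 November 2063 is a Sunday.
The range spans 47 days (inclusive of both endpoints).
47 = 7 × 6 + 5, so there are 6 full weeks plus 5 extra days.
Each full week contributes 5 weekdays (Mon–Fri): 6 × 5 = 30.
The 5 extra days are Sun, Mon, Tue, Wed, Thu — 4 of them qualify.
Total: 30 + 4 = 34.

34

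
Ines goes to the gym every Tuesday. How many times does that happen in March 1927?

5

1927-03-01 is a Tuesday.
From 1927-03-01 to 1927-03-31 is 31 days inclusive.
31 = 7 × 4 + 3, so there are 4 full weeks plus 3 extra days.
Each full week contributes one Tuesday: 4 so far.
The 3 extra days are Tuesday, Wednesday, Thursday — 1 of them qualifies.
Total: 4 + 1 = 5.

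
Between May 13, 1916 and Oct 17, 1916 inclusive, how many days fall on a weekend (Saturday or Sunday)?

46

May 13, 1916 is a Saturday.
That's 158 days from start to end, counting both.
158 = 7 × 22 + 4, so there are 22 full weeks plus 4 extra days.
Each full week contributes 2 weekend days (Sat, Sun): 22 × 2 = 44.
The 4 extra days are Saturday, Sunday, Monday, Tuesday — 2 of them qualify.
Total: 44 + 2 = 46.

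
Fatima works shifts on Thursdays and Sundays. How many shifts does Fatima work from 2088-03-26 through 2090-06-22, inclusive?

2088-03-26 is a Friday.
That's 819 days from start to end, counting both.
819 = 7 × 117, so the span is exactly 117 full weeks.
Each full week contributes 2 days from the set (Thu, Sun): 117 × 2 = 234.

234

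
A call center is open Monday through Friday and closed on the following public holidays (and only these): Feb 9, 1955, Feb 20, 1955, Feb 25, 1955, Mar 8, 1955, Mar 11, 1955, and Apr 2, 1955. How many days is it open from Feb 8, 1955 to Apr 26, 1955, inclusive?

52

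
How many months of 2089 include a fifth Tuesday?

A month has five Tuesdays exactly when Tuesday falls within its first (length − 28) days.
Jan: 31 days, starts Sat → 5 of Sat, Sun, Mon
Feb: 28 days, starts Tue → 5 of (none)
Mar: 31 days, starts Tue → 5 of Tue, Wed, Thu ✓
Apr: 30 days, starts Fri → 5 of Fri, Sat
May: 31 days, starts Sun → 5 of Sun, Mon, Tue ✓
Jun: 30 days, starts Wed → 5 of Wed, Thu
Jul: 31 days, starts Fri → 5 of Fri, Sat, Sun
Aug: 31 days, starts Mon → 5 of Mon, Tue, Wed ✓
Sep: 30 days, starts Thu → 5 of Thu, Fri
Oct: 31 days, starts Sat → 5 of Sat, Sun, Mon
Nov: 30 days, starts Tue → 5 of Tue, Wed ✓
Dec: 31 days, starts Thu → 5 of Thu, Fri, Sat
Months with five Tuesdays: Mar, May, Aug, Nov.

4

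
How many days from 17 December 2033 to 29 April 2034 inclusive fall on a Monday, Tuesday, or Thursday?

57

17 December 2033 is a Saturday.
From 17 December 2033 to 29 April 2034 is 134 days inclusive.
134 = 7 × 19 + 1, so there are 19 full weeks plus 1 extra day.
Each full week contributes 3 days from the set (Mon, Tue, Thu): 19 × 3 = 57.
The 1 extra day is Saturday — none qualify.
Total: 57 + 0 = 57.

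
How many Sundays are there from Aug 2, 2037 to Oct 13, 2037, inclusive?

11 Sundays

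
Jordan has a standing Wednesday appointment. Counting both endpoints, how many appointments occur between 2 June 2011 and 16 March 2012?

2 June 2011 is a Thursday.
That's 289 days from start to end, counting both.
289 = 7 × 41 + 2, so there are 41 full weeks plus 2 extra days.
Each full week contributes one Wednesday: 41 so far.
The 2 extra days are Thursday, Friday — none qualify.
Total: 41 + 0 = 41.

41 Wednesdays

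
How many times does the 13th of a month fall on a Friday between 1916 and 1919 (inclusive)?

Friday-the-13ths by year:
1916: Oct
1917: Apr, Jul
1918: Sep, Dec
1919: Jun

6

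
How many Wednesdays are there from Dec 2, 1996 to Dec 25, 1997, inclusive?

Dec 2, 1996 is a Monday.
That's 389 days from start to end, counting both.
389 = 7 × 55 + 4, so there are 55 full weeks plus 4 extra days.
Each full week contributes one Wednesday: 55 so far.
The 4 extra days are Mon, Tue, Wed, Thu — 1 of them qualifies.
Total: 55 + 1 = 56.

56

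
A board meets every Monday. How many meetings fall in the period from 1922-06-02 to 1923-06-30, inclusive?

1922-06-02 is a Friday.
From 1922-06-02 to 1923-06-30 is 394 days inclusive.
394 = 7 × 56 + 2, so there are 56 full weeks plus 2 extra days.
Each full week contributes one Monday: 56 so far.
The 2 extra days are Friday, Saturday — none qualify.
Total: 56 + 0 = 56.

56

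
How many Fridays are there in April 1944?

Apr 1, 1944 is a Saturday.
From Apr 1, 1944 to Apr 30, 1944 is 30 days inclusive.
30 = 7 × 4 + 2, so there are 4 full weeks plus 2 extra days.
Each full week contributes one Friday: 4 so far.
The 2 extra days are Saturday, Sunday — none qualify.
Total: 4 + 0 = 4.

4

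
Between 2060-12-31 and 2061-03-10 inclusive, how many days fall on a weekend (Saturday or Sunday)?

2060-12-31 is a Friday.
That's 70 days from start to end, counting both.
70 = 7 × 10, so the span is exactly 10 full weeks.
Each full week contributes 2 weekend days (Sat, Sun): 10 × 2 = 20.

20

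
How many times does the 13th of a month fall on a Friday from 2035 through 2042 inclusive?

Friday-the-13ths by year:
2035: Apr, Jul
2036: Jun
2037: Feb, Mar, Nov
2038: Aug
2039: May
2040: Jan, Apr, Jul
2041: Sep, Dec
2042: Jun

14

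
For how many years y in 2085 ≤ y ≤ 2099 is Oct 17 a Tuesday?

1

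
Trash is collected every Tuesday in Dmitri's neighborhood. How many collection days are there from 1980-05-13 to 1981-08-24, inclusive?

67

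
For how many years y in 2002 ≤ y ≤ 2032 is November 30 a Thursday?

4

Day of week of November 30 in each year:
2002: Sat, 2003: Sun, 2004: Tue, 2005: Wed, 2006: Thu ✓, 2007: Fri, 2008: Sun, 2009: Mon, 2010: Tue, 2011: Wed, 2012: Fri, 2013: Sat, 2014: Sun, 2015: Mon, 2016: Wed, 2017: Thu ✓, 2018: Fri, 2019: Sat, 2020: Mon, 2021: Tue, 2022: Wed, 2023: Thu ✓, 2024: Sat, 2025: Sun, 2026: Mon, 2027: Tue, 2028: Thu ✓, 2029: Fri, 2030: Sat, 2031: Sun, 2032: Tue
Thursdays: 2006, 2017, 2023, 2028.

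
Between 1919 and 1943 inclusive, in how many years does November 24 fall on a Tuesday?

4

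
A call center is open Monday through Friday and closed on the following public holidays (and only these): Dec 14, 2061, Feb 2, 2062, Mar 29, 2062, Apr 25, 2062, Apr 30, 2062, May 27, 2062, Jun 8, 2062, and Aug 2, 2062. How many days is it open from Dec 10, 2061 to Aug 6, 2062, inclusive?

Dec 10, 2061 is a Saturday.
That's 240 days from start to end, counting both.
240 = 7 × 34 + 2, so there are 34 full weeks plus 2 extra days.
Each full week contributes 5 weekdays (Mon–Fri): 34 × 5 = 170.
The 2 extra days are Sat, Sun — none qualify.
Total: 170 + 0 = 170.
Holidays: Dec 14, 2061 (Wed); Feb 2, 2062 (Thu); Mar 29, 2062 (Wed); Apr 25, 2062 (Tue); Apr 30, 2062 (Sun); May 27, 2062 (Sat); Jun 8, 2062 (Thu); Aug 2, 2062 (Wed).
6 of the 8 holidays fall on weekdays; the rest are weekends and were already excluded.
Business days: 170 − 6 = 164.

164 business days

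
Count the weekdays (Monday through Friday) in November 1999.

Nov 1, 1999 is a Monday.
That's 30 days from start to end, counting both.
30 = 7 × 4 + 2, so there are 4 full weeks plus 2 extra days.
Each full week contributes 5 weekdays (Mon–Fri): 4 × 5 = 20.
The 2 extra days are Mon, Tue — 2 of them qualify.
Total: 20 + 2 = 22.

22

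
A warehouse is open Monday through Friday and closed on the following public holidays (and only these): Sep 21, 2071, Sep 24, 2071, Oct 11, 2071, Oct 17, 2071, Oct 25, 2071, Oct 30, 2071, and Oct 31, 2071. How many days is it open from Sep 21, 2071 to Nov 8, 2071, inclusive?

32 business days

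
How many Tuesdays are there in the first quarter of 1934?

13

Jan 1, 1934 is a Monday.
From Jan 1, 1934 to Mar 31, 1934 is 90 days inclusive.
90 = 7 × 12 + 6, so there are 12 full weeks plus 6 extra days.
Each full week contributes one Tuesday: 12 so far.
The 6 extra days are Monday, Tuesday, Wednesday, Thursday, Friday, Saturday — 1 of them qualifies.
Total: 12 + 1 = 13.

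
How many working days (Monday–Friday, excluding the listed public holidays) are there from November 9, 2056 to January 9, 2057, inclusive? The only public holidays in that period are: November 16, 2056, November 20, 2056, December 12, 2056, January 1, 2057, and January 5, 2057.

39

November 9, 2056 is a Thursday.
The range spans 62 days (inclusive of both endpoints).
62 = 7 × 8 + 6, so there are 8 full weeks plus 6 extra days.
Each full week contributes 5 weekdays (Mon–Fri): 8 × 5 = 40.
The 6 extra days are Thu, Fri, Sat, Sun, Mon, Tue — 4 of them qualify.
Total: 40 + 4 = 44.
Holidays: November 16, 2056 (Thu); November 20, 2056 (Mon); December 12, 2056 (Tue); January 1, 2057 (Mon); January 5, 2057 (Fri).
All 5 holidays fall on weekdays, so subtract 5.
Business days: 44 − 5 = 39.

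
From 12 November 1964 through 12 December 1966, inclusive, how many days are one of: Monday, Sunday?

218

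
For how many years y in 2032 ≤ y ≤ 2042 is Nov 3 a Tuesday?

Day of week of November 3 in each year:
2032: Wed, 2033: Thu, 2034: Fri, 2035: Sat, 2036: Mon, 2037: Tue ✓, 2038: Wed, 2039: Thu, 2040: Sat, 2041: Sun, 2042: Mon
Tuesdays: 2037.

1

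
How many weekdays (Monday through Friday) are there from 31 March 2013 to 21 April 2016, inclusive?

799 weekdays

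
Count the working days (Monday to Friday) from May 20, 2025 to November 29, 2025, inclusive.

May 20, 2025 is a Tuesday.
That's 194 days from start to end, counting both.
194 = 7 × 27 + 5, so there are 27 full weeks plus 5 extra days.
Each full week contributes 5 weekdays (Mon–Fri): 27 × 5 = 135.
The 5 extra days are Tue, Wed, Thu, Fri, Sat — 4 of them qualify.
Total: 135 + 4 = 139.

139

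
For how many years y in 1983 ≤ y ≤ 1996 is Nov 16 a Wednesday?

Day of week of November 16 in each year:
1983: Wed ✓, 1984: Fri, 1985: Sat, 1986: Sun, 1987: Mon, 1988: Wed ✓, 1989: Thu, 1990: Fri, 1991: Sat, 1992: Mon, 1993: Tue, 1994: Wed ✓, 1995: Thu, 1996: Sat
Wednesdays: 1983, 1988, 1994.

3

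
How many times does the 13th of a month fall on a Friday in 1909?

1

The 13th falls on a Friday when the month's 13th has weekday Fri.
Jan 13 is Wed; Feb 13 is Sat; Mar 13 is Sat; Apr 13 is Tue; May 13 is Thu; Jun 13 is Sun; Jul 13 is Tue; Aug 13 is Fri ✓; Sep 13 is Mon; Oct 13 is Wed; Nov 13 is Sat; Dec 13 is Mon.
Friday the 13ths: Aug.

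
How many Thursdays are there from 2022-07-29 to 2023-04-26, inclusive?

38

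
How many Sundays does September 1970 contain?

4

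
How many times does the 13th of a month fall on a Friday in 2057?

The 13th falls on a Friday when the month's 13th has weekday Fri.
Jan 13 is Sat; Feb 13 is Tue; Mar 13 is Tue; Apr 13 is Fri ✓; May 13 is Sun; Jun 13 is Wed; Jul 13 is Fri ✓; Aug 13 is Mon; Sep 13 is Thu; Oct 13 is Sat; Nov 13 is Tue; Dec 13 is Thu.
Friday the 13ths: Apr, Jul.

2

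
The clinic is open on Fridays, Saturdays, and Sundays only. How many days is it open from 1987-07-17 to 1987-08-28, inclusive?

19

1987-07-17 is a Friday.
From 1987-07-17 to 1987-08-28 is 43 days inclusive.
43 = 7 × 6 + 1, so there are 6 full weeks plus 1 extra day.
Each full week contributes 3 days from the set (Fri, Sat, Sun): 6 × 3 = 18.
The 1 extra day is Fri — 1 of them qualifies.
Total: 18 + 1 = 19.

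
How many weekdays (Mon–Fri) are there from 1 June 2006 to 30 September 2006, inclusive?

87 weekdays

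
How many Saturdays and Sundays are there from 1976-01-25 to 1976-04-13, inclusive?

1976-01-25 is a Sunday.
From 1976-01-25 to 1976-04-13 is 80 days inclusive.
80 = 7 × 11 + 3, so there are 11 full weeks plus 3 extra days.
Each full week contributes 2 weekend days (Sat, Sun): 11 × 2 = 22.
The 3 extra days are Sun, Mon, Tue — 1 of them qualifies.
Total: 22 + 1 = 23.

23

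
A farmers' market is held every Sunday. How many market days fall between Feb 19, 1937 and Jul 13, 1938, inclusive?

Feb 19, 1937 is a Friday.
From Feb 19, 1937 to Jul 13, 1938 is 510 days inclusive.
510 = 7 × 72 + 6, so there are 72 full weeks plus 6 extra days.
Each full week contributes one Sunday: 72 so far.
The 6 extra days are Friday, Saturday, Sunday, Monday, Tuesday, Wednesday — 1 of them qualifies.
Total: 72 + 1 = 73.

73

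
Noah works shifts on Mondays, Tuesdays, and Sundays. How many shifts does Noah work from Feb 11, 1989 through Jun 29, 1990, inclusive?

216

Feb 11, 1989 is a Saturday.
From Feb 11, 1989 to Jun 29, 1990 is 504 days inclusive.
504 = 7 × 72, so the span is exactly 72 full weeks.
Each full week contributes 3 days from the set (Mon, Tue, Sun): 72 × 3 = 216.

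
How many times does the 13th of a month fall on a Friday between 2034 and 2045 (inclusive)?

Friday-the-13ths by year:
2034: Jan, Oct
2035: Apr, Jul
2036: Jun
2037: Feb, Mar, Nov
2038: Aug
2039: May
2040: Jan, Apr, Jul
2041: Sep, Dec
2042: Jun
2043: Feb, Mar, Nov
2044: May
2045: Jan, Oct

22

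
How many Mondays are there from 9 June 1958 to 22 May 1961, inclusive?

155

9 June 1958 is a Monday.
The range spans 1079 days (inclusive of both endpoints).
1079 = 7 × 154 + 1, so there are 154 full weeks plus 1 extra day.
Each full week contributes one Monday: 154 so far.
The 1 extra day is Mon — 1 of them qualifies.
Total: 154 + 1 = 155.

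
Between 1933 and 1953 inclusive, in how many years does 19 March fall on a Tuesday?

Day of week of March 19 in each year:
1933: Sun, 1934: Mon, 1935: Tue ✓, 1936: Thu, 1937: Fri, 1938: Sat, 1939: Sun, 1940: Tue ✓, 1941: Wed, 1942: Thu, 1943: Fri, 1944: Sun, 1945: Mon, 1946: Tue ✓, 1947: Wed, 1948: Fri, 1949: Sat, 1950: Sun, 1951: Mon, 1952: Wed, 1953: Thu
Tuesdays: 1935, 1940, 1946.

3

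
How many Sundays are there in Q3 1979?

14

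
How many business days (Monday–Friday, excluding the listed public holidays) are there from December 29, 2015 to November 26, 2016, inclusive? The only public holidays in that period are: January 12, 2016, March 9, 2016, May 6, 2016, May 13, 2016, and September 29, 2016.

234 business days

December 29, 2015 is a Tuesday.
From December 29, 2015 to November 26, 2016 is 334 days inclusive.
334 = 7 × 47 + 5, so there are 47 full weeks plus 5 extra days.
Each full week contributes 5 weekdays (Mon–Fri): 47 × 5 = 235.
The 5 extra days are Tuesday, Wednesday, Thursday, Friday, Saturday — 4 of them qualify.
Total: 235 + 4 = 239.
Holidays: January 12, 2016 (Tue); March 9, 2016 (Wed); May 6, 2016 (Fri); May 13, 2016 (Fri); September 29, 2016 (Thu).
All 5 holidays fall on weekdays, so subtract 5.
Business days: 239 − 5 = 234.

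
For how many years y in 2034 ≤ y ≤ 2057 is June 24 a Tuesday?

3

Day of week of June 24 in each year:
2034: Sat, 2035: Sun, 2036: Tue ✓, 2037: Wed, 2038: Thu, 2039: Fri, 2040: Sun, 2041: Mon, 2042: Tue ✓, 2043: Wed, 2044: Fri, 2045: Sat, 2046: Sun, 2047: Mon, 2048: Wed, 2049: Thu, 2050: Fri, 2051: Sat, 2052: Mon, 2053: Tue ✓, 2054: Wed, 2055: Thu, 2056: Sat, 2057: Sun
Tuesdays: 2036, 2042, 2053.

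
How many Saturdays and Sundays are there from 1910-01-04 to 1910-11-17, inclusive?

1910-01-04 is a Tuesday.
The range spans 318 days (inclusive of both endpoints).
318 = 7 × 45 + 3, so there are 45 full weeks plus 3 extra days.
Each full week contributes 2 weekend days (Sat, Sun): 45 × 2 = 90.
The 3 extra days are Tuesday, Wednesday, Thursday — none qualify.
Total: 90 + 0 = 90.

90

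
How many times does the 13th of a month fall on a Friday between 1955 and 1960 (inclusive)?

Friday-the-13ths by year:
1955: May
1956: Jan, Apr, Jul
1957: Sep, Dec
1958: Jun
1959: Feb, Mar, Nov
1960: May

11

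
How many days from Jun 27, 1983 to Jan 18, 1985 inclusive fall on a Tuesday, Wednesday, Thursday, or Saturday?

327

Jun 27, 1983 is a Monday.
That's 572 days from start to end, counting both.
572 = 7 × 81 + 5, so there are 81 full weeks plus 5 extra days.
Each full week contributes 4 days from the set (Tue, Wed, Thu, Sat): 81 × 4 = 324.
The 5 extra days are Mon, Tue, Wed, Thu, Fri — 3 of them qualify.
Total: 324 + 3 = 327.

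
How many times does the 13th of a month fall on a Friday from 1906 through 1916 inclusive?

Friday-the-13ths by year:
1906: Apr, Jul
1907: Sep, Dec
1908: Mar, Nov
1909: Aug
1910: May
1911: Jan, Oct
1912: Sep, Dec
1913: Jun
1914: Feb, Mar, Nov
1915: Aug
1916: Oct

18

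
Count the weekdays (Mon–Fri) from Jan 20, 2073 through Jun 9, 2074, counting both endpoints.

361 weekdays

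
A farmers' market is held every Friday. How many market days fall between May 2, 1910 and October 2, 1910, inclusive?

May 2, 1910 is a Monday.
From May 2, 1910 to October 2, 1910 is 154 days inclusive.
154 = 7 × 22, so the span is exactly 22 full weeks.
Each full week contributes one Friday: 22 so far.

22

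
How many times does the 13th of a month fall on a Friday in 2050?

The 13th falls on a Friday when the month's 13th has weekday Fri.
Jan 13 is Thu; Feb 13 is Sun; Mar 13 is Sun; Apr 13 is Wed; May 13 is Fri ✓; Jun 13 is Mon; Jul 13 is Wed; Aug 13 is Sat; Sep 13 is Tue; Oct 13 is Thu; Nov 13 is Sun; Dec 13 is Tue.
Friday the 13ths: May.

1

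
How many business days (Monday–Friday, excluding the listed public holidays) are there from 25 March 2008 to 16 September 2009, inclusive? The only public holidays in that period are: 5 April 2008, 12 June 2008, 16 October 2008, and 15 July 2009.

384 business days

25 March 2008 is a Tuesday.
The range spans 541 days (inclusive of both endpoints).
541 = 7 × 77 + 2, so there are 77 full weeks plus 2 extra days.
Each full week contributes 5 weekdays (Mon–Fri): 77 × 5 = 385.
The 2 extra days are Tuesday, Wednesday — 2 of them qualify.
Total: 385 + 2 = 387.
Holidays: 5 April 2008 (Sat); 12 June 2008 (Thu); 16 October 2008 (Thu); 15 July 2009 (Wed).
3 of the 4 holidays fall on weekdays; the rest are weekends and were already excluded.
Business days: 387 − 3 = 384.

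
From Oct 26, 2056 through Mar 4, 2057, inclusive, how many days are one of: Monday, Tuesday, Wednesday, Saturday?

Oct 26, 2056 is a Thursday.
That's 130 days from start to end, counting both.
130 = 7 × 18 + 4, so there are 18 full weeks plus 4 extra days.
Each full week contributes 4 days from the set (Mon, Tue, Wed, Sat): 18 × 4 = 72.
The 4 extra days are Thu, Fri, Sat, Sun — 1 of them qualifies.
Total: 72 + 1 = 73.

73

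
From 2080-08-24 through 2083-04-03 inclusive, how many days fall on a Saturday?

2080-08-24 is a Saturday.
From 2080-08-24 to 2083-04-03 is 953 days inclusive.
953 = 7 × 136 + 1, so there are 136 full weeks plus 1 extra day.
Each full week contributes one Saturday: 136 so far.
The 1 extra day is Sat — 1 of them qualifies.
Total: 136 + 1 = 137.

137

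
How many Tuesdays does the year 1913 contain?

52

Jan 1, 1913 is a Wednesday.
That's 365 days from start to end, counting both.
365 = 7 × 52 + 1, so there are 52 full weeks plus 1 extra day.
Each full week contributes one Tuesday: 52 so far.
The 1 extra day is Wed — none qualify.
Total: 52 + 0 = 52.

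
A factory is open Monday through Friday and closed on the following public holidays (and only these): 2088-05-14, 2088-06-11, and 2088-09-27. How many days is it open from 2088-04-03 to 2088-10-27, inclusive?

2088-04-03 is a Saturday.
From 2088-04-03 to 2088-10-27 is 208 days inclusive.
208 = 7 × 29 + 5, so there are 29 full weeks plus 5 extra days.
Each full week contributes 5 weekdays (Mon–Fri): 29 × 5 = 145.
The 5 extra days are Sat, Sun, Mon, Tue, Wed — 3 of them qualify.
Total: 145 + 3 = 148.
Holidays: 2088-05-14 (Fri); 2088-06-11 (Fri); 2088-09-27 (Mon).
All 3 holidays fall on weekdays, so subtract 3.
Business days: 148 − 3 = 145.

145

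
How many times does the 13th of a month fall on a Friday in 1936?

The 13th falls on a Friday when the month's 13th has weekday Fri.
Jan 13 is Mon; Feb 13 is Thu; Mar 13 is Fri ✓; Apr 13 is Mon; May 13 is Wed; Jun 13 is Sat; Jul 13 is Mon; Aug 13 is Thu; Sep 13 is Sun; Oct 13 is Tue; Nov 13 is Fri ✓; Dec 13 is Sun.
Friday the 13ths: Mar, Nov.

2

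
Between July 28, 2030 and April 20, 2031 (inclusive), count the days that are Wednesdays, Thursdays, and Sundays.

115

July 28, 2030 is a Sunday.
From July 28, 2030 to April 20, 2031 is 267 days inclusive.
267 = 7 × 38 + 1, so there are 38 full weeks plus 1 extra day.
Each full week contributes 3 days from the set (Wed, Thu, Sun): 38 × 3 = 114.
The 1 extra day is Sun — 1 of them qualifies.
Total: 114 + 1 = 115.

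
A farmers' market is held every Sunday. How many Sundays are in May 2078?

5

2078-05-01 is a Sunday.
From 2078-05-01 to 2078-05-31 is 31 days inclusive.
31 = 7 × 4 + 3, so there are 4 full weeks plus 3 extra days.
Each full week contributes one Sunday: 4 so far.
The 3 extra days are Sun, Mon, Tue — 1 of them qualifies.
Total: 4 + 1 = 5.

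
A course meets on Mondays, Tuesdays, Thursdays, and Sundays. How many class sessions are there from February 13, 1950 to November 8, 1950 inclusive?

154

February 13, 1950 is a Monday.
From February 13, 1950 to November 8, 1950 is 269 days inclusive.
269 = 7 × 38 + 3, so there are 38 full weeks plus 3 extra days.
Each full week contributes 4 days from the set (Mon, Tue, Thu, Sun): 38 × 4 = 152.
The 3 extra days are Mon, Tue, Wed — 2 of them qualify.
Total: 152 + 2 = 154.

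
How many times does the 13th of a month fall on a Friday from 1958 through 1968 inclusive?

Friday-the-13ths by year:
1958: Jun
1959: Feb, Mar, Nov
1960: May
1961: Jan, Oct
1962: Apr, Jul
1963: Sep, Dec
1964: Mar, Nov
1965: Aug
1966: May
1967: Jan, Oct
1968: Sep, Dec

19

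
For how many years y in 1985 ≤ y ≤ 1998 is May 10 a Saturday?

Day of week of May 10 in each year:
1985: Fri, 1986: Sat ✓, 1987: Sun, 1988: Tue, 1989: Wed, 1990: Thu, 1991: Fri, 1992: Sun, 1993: Mon, 1994: Tue, 1995: Wed, 1996: Fri, 1997: Sat ✓, 1998: Sun
Saturdays: 1986, 1997.

2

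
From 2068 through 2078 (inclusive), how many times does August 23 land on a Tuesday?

2

Day of week of August 23 in each year:
2068: Thu, 2069: Fri, 2070: Sat, 2071: Sun, 2072: Tue ✓, 2073: Wed, 2074: Thu, 2075: Fri, 2076: Sun, 2077: Mon, 2078: Tue ✓
Tuesdays: 2072, 2078.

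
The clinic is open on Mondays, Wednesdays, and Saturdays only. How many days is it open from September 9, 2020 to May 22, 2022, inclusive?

September 9, 2020 is a Wednesday.
The range spans 621 days (inclusive of both endpoints).
621 = 7 × 88 + 5, so there are 88 full weeks plus 5 extra days.
Each full week contributes 3 days from the set (Mon, Wed, Sat): 88 × 3 = 264.
The 5 extra days are Wed, Thu, Fri, Sat, Sun — 2 of them qualify.
Total: 264 + 2 = 266.

266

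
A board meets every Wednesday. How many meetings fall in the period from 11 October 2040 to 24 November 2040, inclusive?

6 Wednesdays

11 October 2040 is a Thursday.
From 11 October 2040 to 24 November 2040 is 45 days inclusive.
45 = 7 × 6 + 3, so there are 6 full weeks plus 3 extra days.
Each full week contributes one Wednesday: 6 so far.
The 3 extra days are Thursday, Friday, Saturday — none qualify.
Total: 6 + 0 = 6.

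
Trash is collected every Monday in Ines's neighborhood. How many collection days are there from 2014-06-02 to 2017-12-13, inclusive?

2014-06-02 is a Monday.
The range spans 1291 days (inclusive of both endpoints).
1291 = 7 × 184 + 3, so there are 184 full weeks plus 3 extra days.
Each full week contributes one Monday: 184 so far.
The 3 extra days are Mon, Tue, Wed — 1 of them qualifies.
Total: 184 + 1 = 185.

185 Mondays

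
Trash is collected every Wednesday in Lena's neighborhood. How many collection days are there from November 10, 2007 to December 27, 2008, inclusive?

November 10, 2007 is a Saturday.
The range spans 414 days (inclusive of both endpoints).
414 = 7 × 59 + 1, so there are 59 full weeks plus 1 extra day.
Each full week contributes one Wednesday: 59 so far.
The 1 extra day is Sat — none qualify.
Total: 59 + 0 = 59.

59 Wednesdays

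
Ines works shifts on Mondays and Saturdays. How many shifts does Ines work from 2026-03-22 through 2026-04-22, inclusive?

2026-03-22 is a Sunday.
The range spans 32 days (inclusive of both endpoints).
32 = 7 × 4 + 4, so there are 4 full weeks plus 4 extra days.
Each full week contributes 2 days from the set (Mon, Sat): 4 × 2 = 8.
The 4 extra days are Sun, Mon, Tue, Wed — 1 of them qualifies.
Total: 8 + 1 = 9.

9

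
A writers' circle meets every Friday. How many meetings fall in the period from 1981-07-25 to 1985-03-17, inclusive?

1981-07-25 is a Saturday.
That's 1332 days from start to end, counting both.
1332 = 7 × 190 + 2, so there are 190 full weeks plus 2 extra days.
Each full week contributes one Friday: 190 so far.
The 2 extra days are Sat, Sun — none qualify.
Total: 190 + 0 = 190.

190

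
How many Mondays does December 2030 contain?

1 December 2030 is a Sunday.
From 1 December 2030 to 31 December 2030 is 31 days inclusive.
31 = 7 × 4 + 3, so there are 4 full weeks plus 3 extra days.
Each full week contributes one Monday: 4 so far.
The 3 extra days are Sunday, Monday, Tuesday — 1 of them qualifies.
Total: 4 + 1 = 5.

5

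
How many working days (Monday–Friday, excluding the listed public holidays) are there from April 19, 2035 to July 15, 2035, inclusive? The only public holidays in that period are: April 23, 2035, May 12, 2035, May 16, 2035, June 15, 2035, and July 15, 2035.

59

April 19, 2035 is a Thursday.
The range spans 88 days (inclusive of both endpoints).
88 = 7 × 12 + 4, so there are 12 full weeks plus 4 extra days.
Each full week contributes 5 weekdays (Mon–Fri): 12 × 5 = 60.
The 4 extra days are Thursday, Friday, Saturday, Sunday — 2 of them qualify.
Total: 60 + 2 = 62.
Holidays: April 23, 2035 (Mon); May 12, 2035 (Sat); May 16, 2035 (Wed); June 15, 2035 (Fri); July 15, 2035 (Sun).
3 of the 5 holidays fall on weekdays; the rest are weekends and were already excluded.
Business days: 62 − 3 = 59.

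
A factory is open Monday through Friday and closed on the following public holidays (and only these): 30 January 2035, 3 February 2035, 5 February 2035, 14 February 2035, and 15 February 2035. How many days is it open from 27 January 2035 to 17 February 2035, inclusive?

27 January 2035 is a Saturday.
The range spans 22 days (inclusive of both endpoints).
22 = 7 × 3 + 1, so there are 3 full weeks plus 1 extra day.
Each full week contributes 5 weekdays (Mon–Fri): 3 × 5 = 15.
The 1 extra day is Sat — none qualify.
Total: 15 + 0 = 15.
Holidays: 30 January 2035 (Tue); 3 February 2035 (Sat); 5 February 2035 (Mon); 14 February 2035 (Wed); 15 February 2035 (Thu).
4 of the 5 holidays fall on weekdays; the rest are weekends and were already excluded.
Business days: 15 − 4 = 11.

11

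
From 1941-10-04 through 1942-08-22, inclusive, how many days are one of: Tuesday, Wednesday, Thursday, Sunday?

184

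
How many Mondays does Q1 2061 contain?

1 January 2061 is a Saturday.
That's 90 days from start to end, counting both.
90 = 7 × 12 + 6, so there are 12 full weeks plus 6 extra days.
Each full week contributes one Monday: 12 so far.
The 6 extra days are Sat, Sun, Mon, Tue, Wed, Thu — 1 of them qualifies.
Total: 12 + 1 = 13.

13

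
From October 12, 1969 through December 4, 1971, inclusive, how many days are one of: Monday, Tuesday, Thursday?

October 12, 1969 is a Sunday.
The range spans 784 days (inclusive of both endpoints).
784 = 7 × 112, so the span is exactly 112 full weeks.
Each full week contributes 3 days from the set (Mon, Tue, Thu): 112 × 3 = 336.
Total: 336.

336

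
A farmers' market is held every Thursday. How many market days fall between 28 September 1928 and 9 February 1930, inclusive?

28 September 1928 is a Friday.
That's 500 days from start to end, counting both.
500 = 7 × 71 + 3, so there are 71 full weeks plus 3 extra days.
Each full week contributes one Thursday: 71 so far.
The 3 extra days are Friday, Saturday, Sunday — none qualify.
Total: 71 + 0 = 71.

71 Thursdays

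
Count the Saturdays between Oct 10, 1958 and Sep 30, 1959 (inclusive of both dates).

Oct 10, 1958 is a Friday.
That's 356 days from start to end, counting both.
356 = 7 × 50 + 6, so there are 50 full weeks plus 6 extra days.
Each full week contributes one Saturday: 50 so far.
The 6 extra days are Fri, Sat, Sun, Mon, Tue, Wed — 1 of them qualifies.
Total: 50 + 1 = 51.

51 Saturdays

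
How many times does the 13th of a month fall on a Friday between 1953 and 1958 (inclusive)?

11

Friday-the-13ths by year:
1953: Feb, Mar, Nov
1954: Aug
1955: May
1956: Jan, Apr, Jul
1957: Sep, Dec
1958: Jun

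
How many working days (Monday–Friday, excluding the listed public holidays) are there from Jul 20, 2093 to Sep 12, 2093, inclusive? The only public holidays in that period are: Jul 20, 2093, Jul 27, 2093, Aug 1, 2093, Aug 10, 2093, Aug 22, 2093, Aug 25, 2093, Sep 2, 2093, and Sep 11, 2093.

34

Jul 20, 2093 is a Monday.
That's 55 days from start to end, counting both.
55 = 7 × 7 + 6, so there are 7 full weeks plus 6 extra days.
Each full week contributes 5 weekdays (Mon–Fri): 7 × 5 = 35.
The 6 extra days are Monday, Tuesday, Wednesday, Thursday, Friday, Saturday — 5 of them qualify.
Total: 35 + 5 = 40.
Holidays: Jul 20, 2093 (Mon); Jul 27, 2093 (Mon); Aug 1, 2093 (Sat); Aug 10, 2093 (Mon); Aug 22, 2093 (Sat); Aug 25, 2093 (Tue); Sep 2, 2093 (Wed); Sep 11, 2093 (Fri).
6 of the 8 holidays fall on weekdays; the rest are weekends and were already excluded.
Business days: 40 − 6 = 34.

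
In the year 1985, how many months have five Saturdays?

A month has five Saturdays exactly when Saturday falls within its first (length − 28) days.
Jan: 31 days, starts Tue → 5 of Tue, Wed, Thu
Feb: 28 days, starts Fri → 5 of (none)
Mar: 31 days, starts Fri → 5 of Fri, Sat, Sun ✓
Apr: 30 days, starts Mon → 5 of Mon, Tue
May: 31 days, starts Wed → 5 of Wed, Thu, Fri
Jun: 30 days, starts Sat → 5 of Sat, Sun ✓
Jul: 31 days, starts Mon → 5 of Mon, Tue, Wed
Aug: 31 days, starts Thu → 5 of Thu, Fri, Sat ✓
Sep: 30 days, starts Sun → 5 of Sun, Mon
Oct: 31 days, starts Tue → 5 of Tue, Wed, Thu
Nov: 30 days, starts Fri → 5 of Fri, Sat ✓
Dec: 31 days, starts Sun → 5 of Sun, Mon, Tue
Months with five Saturdays: Mar, Jun, Aug, Nov.

4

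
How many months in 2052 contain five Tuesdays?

5

A month has five Tuesdays exactly when Tuesday falls within its first (length − 28) days.
Jan: 31 days, starts Mon → 5 of Mon, Tue, Wed ✓
Feb: 29 days, starts Thu → 5 of Thu
Mar: 31 days, starts Fri → 5 of Fri, Sat, Sun
Apr: 30 days, starts Mon → 5 of Mon, Tue ✓
May: 31 days, starts Wed → 5 of Wed, Thu, Fri
Jun: 30 days, starts Sat → 5 of Sat, Sun
Jul: 31 days, starts Mon → 5 of Mon, Tue, Wed ✓
Aug: 31 days, starts Thu → 5 of Thu, Fri, Sat
Sep: 30 days, starts Sun → 5 of Sun, Mon
Oct: 31 days, starts Tue → 5 of Tue, Wed, Thu ✓
Nov: 30 days, starts Fri → 5 of Fri, Sat
Dec: 31 days, starts Sun → 5 of Sun, Mon, Tue ✓
Months with five Tuesdays: Jan, Apr, Jul, Oct, Dec.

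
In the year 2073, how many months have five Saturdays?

A month has five Saturdays exactly when Saturday falls within its first (length − 28) days.
Jan: 31 days, starts Sun → 5 of Sun, Mon, Tue
Feb: 28 days, starts Wed → 5 of (none)
Mar: 31 days, starts Wed → 5 of Wed, Thu, Fri
Apr: 30 days, starts Sat → 5 of Sat, Sun ✓
May: 31 days, starts Mon → 5 of Mon, Tue, Wed
Jun: 30 days, starts Thu → 5 of Thu, Fri
Jul: 31 days, starts Sat → 5 of Sat, Sun, Mon ✓
Aug: 31 days, starts Tue → 5 of Tue, Wed, Thu
Sep: 30 days, starts Fri → 5 of Fri, Sat ✓
Oct: 31 days, starts Sun → 5 of Sun, Mon, Tue
Nov: 30 days, starts Wed → 5 of Wed, Thu
Dec: 31 days, starts Fri → 5 of Fri, Sat, Sun ✓
Months with five Saturdays: Apr, Jul, Sep, Dec.

4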